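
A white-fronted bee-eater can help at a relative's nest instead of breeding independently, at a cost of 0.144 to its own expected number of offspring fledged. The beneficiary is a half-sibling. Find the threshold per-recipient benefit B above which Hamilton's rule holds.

0.576

r to a half-sibling = 0.25 (half-sibs share one parent — one path of length 2: r = (1/2)^2 = 1/4).
Hamilton's rule with n recipients of equal r: n·r·B > C, so B > C/(n·r) = 0.144/(1·0.25) = 0.576.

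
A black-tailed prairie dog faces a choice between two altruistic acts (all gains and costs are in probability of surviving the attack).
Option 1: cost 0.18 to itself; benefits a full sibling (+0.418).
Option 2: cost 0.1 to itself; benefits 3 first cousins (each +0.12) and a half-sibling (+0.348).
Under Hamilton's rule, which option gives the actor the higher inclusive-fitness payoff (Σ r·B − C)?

Option 1: r to a full sibling = 0.5.
Option 1: Σ r·B − C = (1·0.5·0.418) − 0.18 = 0.029.
Option 2: r to a first cousin = 0.125.
Option 2: r to a half-sibling = 0.25.
Option 2: Σ r·B − C = (3·0.125·0.12 + 1·0.25·0.348) − 0.1 = 0.032.
Option 2 has the higher net inclusive-fitness payoff.

Option 2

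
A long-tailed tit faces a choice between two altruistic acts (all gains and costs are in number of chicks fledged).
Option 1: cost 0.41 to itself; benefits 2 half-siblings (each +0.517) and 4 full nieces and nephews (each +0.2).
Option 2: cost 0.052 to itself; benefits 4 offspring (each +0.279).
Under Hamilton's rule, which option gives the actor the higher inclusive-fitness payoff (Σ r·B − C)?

Option 2

Option 1: r to a half-sibling = 0.25.
Option 1: r to a full niece or nephew = 0.25.
Option 1: Σ r·B − C = (2·0.25·0.517 + 4·0.25·0.2) − 0.41 = 0.0485.
Option 2: r to an offspring = 0.5.
Option 2: Σ r·B − C = (4·0.5·0.279) − 0.052 = 0.506.
Option 2 has the higher net inclusive-fitness payoff.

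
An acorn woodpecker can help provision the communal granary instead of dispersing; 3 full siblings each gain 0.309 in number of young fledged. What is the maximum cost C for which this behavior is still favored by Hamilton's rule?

0.4635

r to a full sibling = 1/2 (full sibs share both parents — two paths of length 2: r = 2·(1/2)^2 = 1/2).
Hamilton's rule: n·r·B > C, so the trait is favored while C < n·r·B = 3·0.5·0.309 = 0.4635.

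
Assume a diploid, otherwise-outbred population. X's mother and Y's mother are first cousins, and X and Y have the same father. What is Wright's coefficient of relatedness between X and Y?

Wright's path rule: contributions from independent ancestry routes add.
X and Y are related in two ways: second cousins through their mothers (r = 1/32) and half-sibs through their shared father (r = 1/4).
r = 1/32 + 1/4 = 0.28125.

0.28125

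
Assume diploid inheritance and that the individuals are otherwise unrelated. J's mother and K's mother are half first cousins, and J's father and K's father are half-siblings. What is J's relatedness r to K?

Relatedness sums over independent paths through distinct common ancestors.
J and K are related in two ways: half second cousins through their mothers (r = 1/64) and half first cousins through their fathers (r = 1/16).
r = 1/64 + 1/16 = 0.078125.

0.078125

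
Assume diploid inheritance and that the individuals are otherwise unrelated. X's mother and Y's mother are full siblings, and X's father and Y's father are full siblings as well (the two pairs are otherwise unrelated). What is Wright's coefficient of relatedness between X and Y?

0.25

Independent pedigree routes through distinct common ancestors add.
X and Y are related in two ways: first cousins through their mothers (r = 1/8) and first cousins through their fathers (r = 1/8) — i.e. double first cousins.
r = 1/8 + 1/8 = 1/4 = 0.25.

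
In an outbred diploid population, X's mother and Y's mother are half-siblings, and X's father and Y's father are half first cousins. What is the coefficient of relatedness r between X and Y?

With two independent routes of shared ancestry, r is the sum of the two contributions.
X and Y are related in two ways: half first cousins through their mothers (r = 1/16) and half second cousins through their fathers (r = 1/64).
r = 1/16 + 1/64 = 5/64 = 0.078125.

0.078125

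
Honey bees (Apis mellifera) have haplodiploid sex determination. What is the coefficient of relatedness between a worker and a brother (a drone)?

Her haploid brother carries none of their father's genes and a random half of their mother's genome; that half matches the maternal half of her own genome with probability 1/2: r = 1/2 · 1/2 = 1/4.

0.25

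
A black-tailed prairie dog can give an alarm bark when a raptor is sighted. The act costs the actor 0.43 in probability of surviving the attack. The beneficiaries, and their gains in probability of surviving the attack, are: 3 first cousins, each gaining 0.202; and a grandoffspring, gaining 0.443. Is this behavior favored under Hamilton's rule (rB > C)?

Hamilton's rule: the trait is favored when the sum of r·B over every recipient exceeds the actor's cost C.
r to a first cousin = 1/8 (first cousins share one grandparent pair — two paths of length 4: r = 2·(1/2)^4 = 1/8).
r to a grandoffspring = 0.25 (two parent–offspring links: r = (1/2)^2 = 1/4).
Summing one r·B term per recipient: 3·0.125·0.202 + 1·0.25·0.443 = 0.1865.
0.1865 < 0.43: the indirect benefit is less than the cost.

No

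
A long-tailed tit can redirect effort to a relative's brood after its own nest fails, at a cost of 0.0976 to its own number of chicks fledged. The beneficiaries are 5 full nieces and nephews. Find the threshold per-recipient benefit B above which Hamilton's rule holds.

0.0781

r to a full niece or nephew = 0.25 (full aunt/uncle↔niece/nephew: two paths of length 3 through the shared grandparent pair: r = 2·(1/2)^3 = 1/4).
Hamilton's rule with n recipients of equal r: n·r·B > C, so B > C/(n·r) = 0.0976/(5·0.25) = 0.0781.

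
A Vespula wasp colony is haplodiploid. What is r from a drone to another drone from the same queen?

Haploid brothers each carry a random half of the queen's diploid genome, so on average they share half: r = 1/2.

0.5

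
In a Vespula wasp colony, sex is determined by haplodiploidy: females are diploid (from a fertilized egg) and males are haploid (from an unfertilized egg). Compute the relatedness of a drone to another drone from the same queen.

0.5

Haploid brothers each carry a random half of the queen's diploid genome, so on average they share half: r = 1/2.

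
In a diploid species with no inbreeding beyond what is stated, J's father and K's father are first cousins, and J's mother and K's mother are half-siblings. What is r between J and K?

0.09375

Independent pedigree routes through distinct common ancestors add.
J and K are related in two ways: second cousins through their fathers (r = 1/32) and half first cousins through their mothers (r = 1/16).
r = 1/32 + 1/16 = 3/32 = 0.09375.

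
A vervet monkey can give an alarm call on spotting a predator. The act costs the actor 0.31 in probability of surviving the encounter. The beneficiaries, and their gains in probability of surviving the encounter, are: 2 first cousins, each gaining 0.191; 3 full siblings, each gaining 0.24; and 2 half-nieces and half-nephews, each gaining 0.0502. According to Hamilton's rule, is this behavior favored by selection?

Hamilton's rule: the trait is favored when the sum of r·B over every recipient exceeds the actor's cost C.
r to a first cousin = 0.125 (first cousins share one grandparent pair — two paths of length 4: r = 2·(1/2)^4 = 1/8).
r to a full sibling = 1/2 (full sibs share both parents — two paths of length 2: r = 2·(1/2)^2 = 1/2).
r to a half-niece or half-nephew = 1/8 (half-aunt/uncle↔niece/nephew: one path of length 3: r = (1/2)^3 = 1/8).
Summing one r·B term per recipient: 2·0.125·0.191 + 3·0.5·0.24 + 2·0.125·0.0502 = 0.4203.
0.4203 > 0.31: the indirect benefit exceeds the cost.

Yes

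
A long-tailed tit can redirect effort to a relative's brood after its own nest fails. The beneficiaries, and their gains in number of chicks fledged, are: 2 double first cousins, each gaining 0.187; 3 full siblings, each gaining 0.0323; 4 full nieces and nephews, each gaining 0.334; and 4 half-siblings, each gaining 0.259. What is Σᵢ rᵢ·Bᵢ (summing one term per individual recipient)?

r to a double first cousin = 1/4 (double first cousins share both grandparent pairs — four paths of length 4: r = 4·(1/2)^4 = 1/4).
r to a full sibling = 0.5 (full sibs share both parents — two paths of length 2: r = 2·(1/2)^2 = 1/2).
r to a full niece or nephew = 1/4 (full aunt/uncle↔niece/nephew: two paths of length 3 through the shared grandparent pair: r = 2·(1/2)^3 = 1/4).
r to a half-sibling = 0.25 (half-sibs share one parent — one path of length 2: r = (1/2)^2 = 1/4).
Summing one r·B term per recipient: 2·0.25·0.187 + 3·0.5·0.0323 + 4·0.25·0.334 + 4·0.25·0.259 = 0.73495.

0.73495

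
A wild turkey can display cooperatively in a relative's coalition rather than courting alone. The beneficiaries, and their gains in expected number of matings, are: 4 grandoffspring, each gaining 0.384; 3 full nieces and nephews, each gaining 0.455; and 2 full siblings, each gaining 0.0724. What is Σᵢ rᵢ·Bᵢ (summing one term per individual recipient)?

r to a grandoffspring = 0.25 (two parent–offspring links: r = (1/2)^2 = 1/4).
r to a full niece or nephew = 1/4 (full aunt/uncle↔niece/nephew: two paths of length 3 through the shared grandparent pair: r = 2·(1/2)^3 = 1/4).
r to a full sibling = 1/2 (full sibs share both parents — two paths of length 2: r = 2·(1/2)^2 = 1/2).
Summing one r·B term per recipient: 4·0.25·0.384 + 3·0.25·0.455 + 2·0.5·0.0724 = 0.79765.

0.79765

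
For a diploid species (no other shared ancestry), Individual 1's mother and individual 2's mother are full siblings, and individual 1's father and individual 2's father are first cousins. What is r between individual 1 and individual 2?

Relatedness sums over independent paths through distinct common ancestors.
Individual 1 and individual 2 are related in two ways: first cousins through their mothers (r = 1/8) and second cousins through their fathers (r = 1/32).
r = 1/8 + 1/32 = 0.15625.

0.15625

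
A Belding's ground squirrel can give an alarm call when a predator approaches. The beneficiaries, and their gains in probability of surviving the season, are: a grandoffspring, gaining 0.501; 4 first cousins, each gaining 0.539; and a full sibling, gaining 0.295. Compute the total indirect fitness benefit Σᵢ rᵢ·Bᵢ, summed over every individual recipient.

0.54225

r to a grandoffspring = 0.25 (two parent–offspring links: r = (1/2)^2 = 1/4).
r to a first cousin = 0.125 (first cousins share one grandparent pair — two paths of length 4: r = 2·(1/2)^4 = 1/8).
r to a full sibling = 1/2 (full sibs share both parents — two paths of length 2: r = 2·(1/2)^2 = 1/2).
Summing one r·B term per recipient: 1·0.25·0.501 + 4·0.125·0.539 + 1·0.5·0.295 = 0.54225.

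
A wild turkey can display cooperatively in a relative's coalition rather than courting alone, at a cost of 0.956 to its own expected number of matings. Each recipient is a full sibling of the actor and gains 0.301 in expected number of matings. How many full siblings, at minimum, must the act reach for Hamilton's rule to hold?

7

r to a full sibling = 1/2 (full sibs share both parents — two paths of length 2: r = 2·(1/2)^2 = 1/2).
Hamilton's rule: n·r·B > C  ⇒  n > C/(r·B) = 0.956/(0.5·0.301) = 6.352.
The smallest integer exceeding 6.352 is 7.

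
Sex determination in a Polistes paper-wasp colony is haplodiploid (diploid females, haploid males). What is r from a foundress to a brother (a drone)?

Her haploid brother carries none of their father's genes and a random half of their mother's genome; that half matches the maternal half of her own genome with probability 1/2: r = 1/2 · 1/2 = 1/4.

0.25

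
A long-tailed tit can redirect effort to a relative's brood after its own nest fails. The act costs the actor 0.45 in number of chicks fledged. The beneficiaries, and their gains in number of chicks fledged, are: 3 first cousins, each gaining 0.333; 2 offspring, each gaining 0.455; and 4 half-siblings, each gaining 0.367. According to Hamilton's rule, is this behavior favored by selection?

Hamilton's rule: the trait is favored when the sum of r·B over every recipient exceeds the actor's cost C.
r to a first cousin = 0.125 (first cousins share one grandparent pair — two paths of length 4: r = 2·(1/2)^4 = 1/8).
r to an offspring = 0.5 (one parent–offspring link: r = (1/2)^1 = 1/2).
r to a half-sibling = 1/4 (half-sibs share one parent — one path of length 2: r = (1/2)^2 = 1/4).
Summing one r·B term per recipient: 3·0.125·0.333 + 2·0.5·0.455 + 4·0.25·0.367 = 0.946875.
0.946875 > 0.45: the indirect benefit exceeds the cost.

Yes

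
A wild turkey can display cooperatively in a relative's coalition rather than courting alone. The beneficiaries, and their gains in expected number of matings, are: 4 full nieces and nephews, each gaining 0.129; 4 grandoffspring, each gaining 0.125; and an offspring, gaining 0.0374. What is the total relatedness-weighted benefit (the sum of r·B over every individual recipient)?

r to a full niece or nephew = 1/4 (full aunt/uncle↔niece/nephew: two paths of length 3 through the shared grandparent pair: r = 2·(1/2)^3 = 1/4).
r to a grandoffspring = 1/4 (two parent–offspring links: r = (1/2)^2 = 1/4).
r to an offspring = 1/2 (one parent–offspring link: r = (1/2)^1 = 1/2).
Summing one r·B term per recipient: 4·0.25·0.129 + 4·0.25·0.125 + 1·0.5·0.0374 = 0.2727.

0.2727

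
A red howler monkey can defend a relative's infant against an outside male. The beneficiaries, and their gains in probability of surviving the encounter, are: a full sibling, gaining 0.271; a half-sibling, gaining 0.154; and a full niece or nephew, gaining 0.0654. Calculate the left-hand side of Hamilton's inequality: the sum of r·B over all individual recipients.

0.19035

r to a full sibling = 0.5 (full sibs share both parents — two paths of length 2: r = 2·(1/2)^2 = 1/2).
r to a half-sibling = 0.25 (half-sibs share one parent — one path of length 2: r = (1/2)^2 = 1/4).
r to a full niece or nephew = 0.25 (full aunt/uncle↔niece/nephew: two paths of length 3 through the shared grandparent pair: r = 2·(1/2)^3 = 1/4).
Summing one r·B term per recipient: 1·0.5·0.271 + 1·0.25·0.154 + 1·0.25·0.0654 = 0.19035.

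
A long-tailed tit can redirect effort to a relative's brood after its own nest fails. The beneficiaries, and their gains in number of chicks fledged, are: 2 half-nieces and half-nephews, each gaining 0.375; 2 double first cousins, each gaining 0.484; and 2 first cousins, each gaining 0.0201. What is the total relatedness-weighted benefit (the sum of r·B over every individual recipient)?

r to a half-niece or half-nephew = 1/8 (half-aunt/uncle↔niece/nephew: one path of length 3: r = (1/2)^3 = 1/8).
r to a double first cousin = 0.25 (double first cousins share both grandparent pairs — four paths of length 4: r = 4·(1/2)^4 = 1/4).
r to a first cousin = 0.125 (first cousins share one grandparent pair — two paths of length 4: r = 2·(1/2)^4 = 1/8).
Summing one r·B term per recipient: 2·0.125·0.375 + 2·0.25·0.484 + 2·0.125·0.0201 = 0.340775.

0.340775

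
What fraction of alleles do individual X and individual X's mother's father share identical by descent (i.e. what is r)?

Each parent–offspring link contributes a factor of 1/2, and independent paths through distinct common ancestors add.
Two parent–offspring links: r = (1/2)^2 = 1/4.

0.25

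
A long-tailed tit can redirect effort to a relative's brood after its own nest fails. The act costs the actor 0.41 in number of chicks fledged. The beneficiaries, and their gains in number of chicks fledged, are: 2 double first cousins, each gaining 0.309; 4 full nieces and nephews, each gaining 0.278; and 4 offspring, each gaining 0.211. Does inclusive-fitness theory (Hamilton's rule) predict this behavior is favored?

Yes

Hamilton's rule: the trait is favored when the sum of r·B over every recipient exceeds the actor's cost C.
r to a double first cousin = 1/4 (double first cousins share both grandparent pairs — four paths of length 4: r = 4·(1/2)^4 = 1/4).
r to a full niece or nephew = 0.25 (full aunt/uncle↔niece/nephew: two paths of length 3 through the shared grandparent pair: r = 2·(1/2)^3 = 1/4).
r to an offspring = 1/2 (one parent–offspring link: r = (1/2)^1 = 1/2).
Summing one r·B term per recipient: 2·0.25·0.309 + 4·0.25·0.278 + 4·0.5·0.211 = 0.8545.
0.8545 > 0.41: the indirect benefit exceeds the cost.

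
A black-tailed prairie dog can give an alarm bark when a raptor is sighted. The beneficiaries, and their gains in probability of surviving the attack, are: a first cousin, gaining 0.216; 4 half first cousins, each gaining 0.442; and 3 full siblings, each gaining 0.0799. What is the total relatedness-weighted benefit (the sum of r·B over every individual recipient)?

r to a first cousin = 1/8 (first cousins share one grandparent pair — two paths of length 4: r = 2·(1/2)^4 = 1/8).
r to a half first cousin = 0.0625 (half first cousins share one grandparent — one path of length 4: r = (1/2)^4 = 1/16).
r to a full sibling = 1/2 (full sibs share both parents — two paths of length 2: r = 2·(1/2)^2 = 1/2).
Summing one r·B term per recipient: 1·0.125·0.216 + 4·0.0625·0.442 + 3·0.5·0.0799 = 0.25735.

0.25735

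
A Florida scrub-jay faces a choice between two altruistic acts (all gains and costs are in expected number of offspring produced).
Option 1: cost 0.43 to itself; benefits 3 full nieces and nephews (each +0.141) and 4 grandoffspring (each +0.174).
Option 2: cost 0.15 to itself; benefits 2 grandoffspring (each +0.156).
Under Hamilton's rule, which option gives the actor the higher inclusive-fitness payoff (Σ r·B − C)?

Option 2

Option 1: r to a full niece or nephew = 0.25.
Option 1: r to a grandoffspring = 0.25.
Option 1: Σ r·B − C = (3·0.25·0.141 + 4·0.25·0.174) − 0.43 = -0.15025.
Option 2: r to a grandoffspring = 0.25.
Option 2: Σ r·B − C = (2·0.25·0.156) − 0.15 = -0.072.
Option 2 has the higher net inclusive-fitness payoff.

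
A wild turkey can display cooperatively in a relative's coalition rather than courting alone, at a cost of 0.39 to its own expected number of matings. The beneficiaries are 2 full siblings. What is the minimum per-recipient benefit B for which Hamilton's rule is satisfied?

0.39

r to a full sibling = 1/2 (full sibs share both parents — two paths of length 2: r = 2·(1/2)^2 = 1/2).
Hamilton's rule with n recipients of equal r: n·r·B > C, so B > C/(n·r) = 0.39/(2·0.5) = 0.39.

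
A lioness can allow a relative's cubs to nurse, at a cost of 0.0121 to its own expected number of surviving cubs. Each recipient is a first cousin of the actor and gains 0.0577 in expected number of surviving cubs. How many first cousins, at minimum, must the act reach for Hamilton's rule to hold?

2

r to a first cousin = 1/8 (first cousins share one grandparent pair — two paths of length 4: r = 2·(1/2)^4 = 1/8).
Hamilton's rule: n·r·B > C  ⇒  n > C/(r·B) = 0.0121/(0.125·0.0577) = 1.678.
The smallest integer exceeding 1.678 is 2.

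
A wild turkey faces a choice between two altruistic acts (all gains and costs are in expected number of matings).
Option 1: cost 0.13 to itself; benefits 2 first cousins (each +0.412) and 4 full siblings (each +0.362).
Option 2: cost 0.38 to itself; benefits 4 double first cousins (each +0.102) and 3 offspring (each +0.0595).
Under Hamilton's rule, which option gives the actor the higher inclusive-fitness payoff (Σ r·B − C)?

Option 1

Option 1: r to a first cousin = 0.125.
Option 1: r to a full sibling = 0.5.
Option 1: Σ r·B − C = (2·0.125·0.412 + 4·0.5·0.362) − 0.13 = 0.697.
Option 2: r to a double first cousin = 0.25.
Option 2: r to an offspring = 0.5.
Option 2: Σ r·B − C = (4·0.25·0.102 + 3·0.5·0.0595) − 0.38 = -0.18875.
Option 1 has the higher net inclusive-fitness payoff.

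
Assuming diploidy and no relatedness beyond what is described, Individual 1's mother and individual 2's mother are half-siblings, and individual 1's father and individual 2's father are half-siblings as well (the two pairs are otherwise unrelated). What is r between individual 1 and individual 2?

With two independent routes of shared ancestry, r is the sum of the two contributions.
Individual 1 and individual 2 are related in two ways: half first cousins through their mothers (r = 1/16) and half first cousins through their fathers (r = 1/16).
r = 1/16 + 1/16 = 0.125.

0.125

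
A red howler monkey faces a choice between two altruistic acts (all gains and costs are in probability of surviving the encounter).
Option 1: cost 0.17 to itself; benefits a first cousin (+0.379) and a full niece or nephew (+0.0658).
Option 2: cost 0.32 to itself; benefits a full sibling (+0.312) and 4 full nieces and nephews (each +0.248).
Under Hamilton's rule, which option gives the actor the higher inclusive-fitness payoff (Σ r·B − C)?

Option 2

Option 1: r to a first cousin = 0.125.
Option 1: r to a full niece or nephew = 0.25.
Option 1: Σ r·B − C = (1·0.125·0.379 + 1·0.25·0.0658) − 0.17 = -0.106175.
Option 2: r to a full sibling = 0.5.
Option 2: r to a full niece or nephew = 0.25.
Option 2: Σ r·B − C = (1·0.5·0.312 + 4·0.25·0.248) − 0.32 = 0.084.
Option 2 has the higher net inclusive-fitness payoff.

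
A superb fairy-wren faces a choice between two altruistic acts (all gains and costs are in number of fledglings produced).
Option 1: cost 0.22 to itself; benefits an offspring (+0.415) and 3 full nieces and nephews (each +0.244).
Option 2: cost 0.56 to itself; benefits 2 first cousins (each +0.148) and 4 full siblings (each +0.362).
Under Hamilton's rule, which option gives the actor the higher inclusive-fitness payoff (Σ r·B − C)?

Option 1: r to an offspring = 0.5.
Option 1: r to a full niece or nephew = 0.25.
Option 1: Σ r·B − C = (1·0.5·0.415 + 3·0.25·0.244) − 0.22 = 0.1705.
Option 2: r to a first cousin = 0.125.
Option 2: r to a full sibling = 0.5.
Option 2: Σ r·B − C = (2·0.125·0.148 + 4·0.5·0.362) − 0.56 = 0.201.
Option 2 has the higher net inclusive-fitness payoff.

Option 2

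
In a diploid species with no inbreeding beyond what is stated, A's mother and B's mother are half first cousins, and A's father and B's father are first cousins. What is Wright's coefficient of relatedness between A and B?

Relatedness sums over independent paths through distinct common ancestors.
A and B are related in two ways: half second cousins through their mothers (r = 1/64) and second cousins through their fathers (r = 1/32).
r = 1/64 + 1/32 = 0.046875.

0.046875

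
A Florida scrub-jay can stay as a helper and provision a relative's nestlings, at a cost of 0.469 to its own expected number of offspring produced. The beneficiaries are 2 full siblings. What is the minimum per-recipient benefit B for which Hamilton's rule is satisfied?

0.469

r to a full sibling = 1/2 (full sibs share both parents — two paths of length 2: r = 2·(1/2)^2 = 1/2).
Hamilton's rule with n recipients of equal r: n·r·B > C, so B > C/(n·r) = 0.469/(2·0.5) = 0.469.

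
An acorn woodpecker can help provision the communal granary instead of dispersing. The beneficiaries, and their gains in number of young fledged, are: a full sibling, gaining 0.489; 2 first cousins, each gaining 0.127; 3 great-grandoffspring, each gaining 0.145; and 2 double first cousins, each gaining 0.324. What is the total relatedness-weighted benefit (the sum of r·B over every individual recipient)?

0.492625

r to a full sibling = 0.5 (full sibs share both parents — two paths of length 2: r = 2·(1/2)^2 = 1/2).
r to a first cousin = 1/8 (first cousins share one grandparent pair — two paths of length 4: r = 2·(1/2)^4 = 1/8).
r to a great-grandoffspring = 1/8 (three parent–offspring links: r = (1/2)^3 = 1/8).
r to a double first cousin = 0.25 (double first cousins share both grandparent pairs — four paths of length 4: r = 4·(1/2)^4 = 1/4).
Summing one r·B term per recipient: 1·0.5·0.489 + 2·0.125·0.127 + 3·0.125·0.145 + 2·0.25·0.324 = 0.492625.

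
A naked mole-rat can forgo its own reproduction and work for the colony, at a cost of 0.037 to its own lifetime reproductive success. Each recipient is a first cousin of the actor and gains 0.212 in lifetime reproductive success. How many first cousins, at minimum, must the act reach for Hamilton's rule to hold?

2

r to a first cousin = 1/8 (first cousins share one grandparent pair — two paths of length 4: r = 2·(1/2)^4 = 1/8).
Hamilton's rule: n·r·B > C  ⇒  n > C/(r·B) = 0.037/(0.125·0.212) = 1.396.
The smallest integer exceeding 1.396 is 2.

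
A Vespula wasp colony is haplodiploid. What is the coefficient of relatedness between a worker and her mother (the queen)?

0.5

One meiotic link between diploid queen and diploid daughter: r = 1/2.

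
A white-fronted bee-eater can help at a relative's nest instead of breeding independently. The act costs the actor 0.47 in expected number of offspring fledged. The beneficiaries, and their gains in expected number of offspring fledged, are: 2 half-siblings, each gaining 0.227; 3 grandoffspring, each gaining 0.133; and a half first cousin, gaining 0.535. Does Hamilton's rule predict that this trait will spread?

No

Hamilton's rule: the trait is favored when the sum of r·B over every recipient exceeds the actor's cost C.
r to a half-sibling = 1/4 (half-sibs share one parent — one path of length 2: r = (1/2)^2 = 1/4).
r to a grandoffspring = 1/4 (two parent–offspring links: r = (1/2)^2 = 1/4).
r to a half first cousin = 0.0625 (half first cousins share one grandparent — one path of length 4: r = (1/2)^4 = 1/16).
Summing one r·B term per recipient: 2·0.25·0.227 + 3·0.25·0.133 + 1·0.0625·0.535 = 0.2466875.
0.2466875 < 0.47: the indirect benefit is less than the cost.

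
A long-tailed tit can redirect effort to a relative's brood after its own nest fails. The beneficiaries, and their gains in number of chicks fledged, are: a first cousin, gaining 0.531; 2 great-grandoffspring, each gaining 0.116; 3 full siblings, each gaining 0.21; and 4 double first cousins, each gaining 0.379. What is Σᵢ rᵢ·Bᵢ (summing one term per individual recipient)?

r to a first cousin = 0.125 (first cousins share one grandparent pair — two paths of length 4: r = 2·(1/2)^4 = 1/8).
r to a great-grandoffspring = 0.125 (three parent–offspring links: r = (1/2)^3 = 1/8).
r to a full sibling = 1/2 (full sibs share both parents — two paths of length 2: r = 2·(1/2)^2 = 1/2).
r to a double first cousin = 0.25 (double first cousins share both grandparent pairs — four paths of length 4: r = 4·(1/2)^4 = 1/4).
Summing one r·B term per recipient: 1·0.125·0.531 + 2·0.125·0.116 + 3·0.5·0.21 + 4·0.25·0.379 = 0.789375.

0.789375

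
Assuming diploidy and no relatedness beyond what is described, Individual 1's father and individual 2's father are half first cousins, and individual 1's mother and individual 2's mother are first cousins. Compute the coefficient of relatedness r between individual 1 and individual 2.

0.046875

Wright's path rule: contributions from independent ancestry routes add.
Individual 1 and individual 2 are related in two ways: half second cousins through their fathers (r = 1/64) and second cousins through their mothers (r = 1/32).
r = 1/64 + 1/32 = 0.046875.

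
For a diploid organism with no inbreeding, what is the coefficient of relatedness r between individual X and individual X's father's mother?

0.25

Each parent–offspring link contributes a factor of 1/2, and independent paths through distinct common ancestors add.
Two parent–offspring links: r = (1/2)^2 = 1/4.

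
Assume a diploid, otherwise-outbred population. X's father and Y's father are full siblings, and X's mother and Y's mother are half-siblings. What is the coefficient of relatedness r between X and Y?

0.1875

Relatedness sums over independent paths through distinct common ancestors.
X and Y are related in two ways: first cousins through their fathers (r = 1/8) and half first cousins through their mothers (r = 1/16).
r = 1/8 + 1/16 = 3/16 = 0.1875.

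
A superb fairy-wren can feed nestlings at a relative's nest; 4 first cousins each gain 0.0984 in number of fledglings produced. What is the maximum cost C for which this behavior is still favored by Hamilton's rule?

0.0492

r to a first cousin = 1/8 (first cousins share one grandparent pair — two paths of length 4: r = 2·(1/2)^4 = 1/8).
Hamilton's rule: n·r·B > C, so the trait is favored while C < n·r·B = 4·0.125·0.0984 = 0.0492.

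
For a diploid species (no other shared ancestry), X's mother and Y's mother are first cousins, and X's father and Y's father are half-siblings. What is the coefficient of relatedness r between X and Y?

Relatedness sums over independent paths through distinct common ancestors.
X and Y are related in two ways: second cousins through their mothers (r = 1/32) and half first cousins through their fathers (r = 1/16).
r = 1/32 + 1/16 = 3/32 = 0.09375.

0.09375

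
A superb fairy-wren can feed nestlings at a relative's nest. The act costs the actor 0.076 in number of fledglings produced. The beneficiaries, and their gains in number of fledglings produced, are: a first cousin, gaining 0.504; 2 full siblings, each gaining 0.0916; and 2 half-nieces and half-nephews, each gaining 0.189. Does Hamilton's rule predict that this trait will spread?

Yes

Hamilton's rule: the trait is favored when the sum of r·B over every recipient exceeds the actor's cost C.
r to a first cousin = 1/8 (first cousins share one grandparent pair — two paths of length 4: r = 2·(1/2)^4 = 1/8).
r to a full sibling = 0.5 (full sibs share both parents — two paths of length 2: r = 2·(1/2)^2 = 1/2).
r to a half-niece or half-nephew = 0.125 (half-aunt/uncle↔niece/nephew: one path of length 3: r = (1/2)^3 = 1/8).
Summing one r·B term per recipient: 1·0.125·0.504 + 2·0.5·0.0916 + 2·0.125·0.189 = 0.20185.
0.20185 > 0.076: the indirect benefit exceeds the cost.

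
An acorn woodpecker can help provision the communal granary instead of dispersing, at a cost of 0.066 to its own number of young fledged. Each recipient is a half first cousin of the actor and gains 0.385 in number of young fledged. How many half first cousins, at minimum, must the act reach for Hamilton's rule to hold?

r to a half first cousin = 0.0625 (half first cousins share one grandparent — one path of length 4: r = (1/2)^4 = 1/16).
Hamilton's rule: n·r·B > C  ⇒  n > C/(r·B) = 0.066/(0.0625·0.385) = 2.743.
The smallest integer exceeding 2.743 is 3.

3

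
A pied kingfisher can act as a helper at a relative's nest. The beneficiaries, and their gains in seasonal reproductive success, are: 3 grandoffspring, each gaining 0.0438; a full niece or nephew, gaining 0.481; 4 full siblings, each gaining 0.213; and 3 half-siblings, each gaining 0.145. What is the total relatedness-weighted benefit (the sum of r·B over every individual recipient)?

0.68785

r to a grandoffspring = 1/4 (two parent–offspring links: r = (1/2)^2 = 1/4).
r to a full niece or nephew = 0.25 (full aunt/uncle↔niece/nephew: two paths of length 3 through the shared grandparent pair: r = 2·(1/2)^3 = 1/4).
r to a full sibling = 0.5 (full sibs share both parents — two paths of length 2: r = 2·(1/2)^2 = 1/2).
r to a half-sibling = 0.25 (half-sibs share one parent — one path of length 2: r = (1/2)^2 = 1/4).
Summing one r·B term per recipient: 3·0.25·0.0438 + 1·0.25·0.481 + 4·0.5·0.213 + 3·0.25·0.145 = 0.68785.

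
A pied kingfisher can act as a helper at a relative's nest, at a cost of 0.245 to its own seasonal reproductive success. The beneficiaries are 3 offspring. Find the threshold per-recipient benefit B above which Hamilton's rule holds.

r to an offspring = 0.5 (one parent–offspring link: r = (1/2)^1 = 1/2).
Hamilton's rule with n recipients of equal r: n·r·B > C, so B > C/(n·r) = 0.245/(3·0.5) = 0.1633.

0.1633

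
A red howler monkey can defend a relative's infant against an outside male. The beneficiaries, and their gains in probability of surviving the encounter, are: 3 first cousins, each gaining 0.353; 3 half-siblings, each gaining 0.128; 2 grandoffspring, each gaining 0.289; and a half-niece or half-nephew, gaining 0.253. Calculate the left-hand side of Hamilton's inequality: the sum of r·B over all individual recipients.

0.4045

r to a first cousin = 1/8 (first cousins share one grandparent pair — two paths of length 4: r = 2·(1/2)^4 = 1/8).
r to a half-sibling = 0.25 (half-sibs share one parent — one path of length 2: r = (1/2)^2 = 1/4).
r to a grandoffspring = 0.25 (two parent–offspring links: r = (1/2)^2 = 1/4).
r to a half-niece or half-nephew = 0.125 (half-aunt/uncle↔niece/nephew: one path of length 3: r = (1/2)^3 = 1/8).
Summing one r·B term per recipient: 3·0.125·0.353 + 3·0.25·0.128 + 2·0.25·0.289 + 1·0.125·0.253 = 0.4045.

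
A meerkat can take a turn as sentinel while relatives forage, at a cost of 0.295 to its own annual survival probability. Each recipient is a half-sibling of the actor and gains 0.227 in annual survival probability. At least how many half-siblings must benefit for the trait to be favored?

r to a half-sibling = 1/4 (half-sibs share one parent — one path of length 2: r = (1/2)^2 = 1/4).
Hamilton's rule: n·r·B > C  ⇒  n > C/(r·B) = 0.295/(0.25·0.227) = 5.198.
The smallest integer exceeding 5.198 is 6.

6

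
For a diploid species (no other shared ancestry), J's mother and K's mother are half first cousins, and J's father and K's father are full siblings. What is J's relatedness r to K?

0.140625

Wright's path rule: contributions from independent ancestry routes add.
J and K are related in two ways: half second cousins through their mothers (r = 1/64) and first cousins through their fathers (r = 1/8).
r = 1/64 + 1/8 = 9/64 = 0.140625.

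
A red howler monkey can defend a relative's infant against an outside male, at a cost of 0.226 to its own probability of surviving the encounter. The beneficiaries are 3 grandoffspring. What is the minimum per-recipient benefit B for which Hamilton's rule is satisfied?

r to a grandoffspring = 1/4 (two parent–offspring links: r = (1/2)^2 = 1/4).
Hamilton's rule with n recipients of equal r: n·r·B > C, so B > C/(n·r) = 0.226/(3·0.25) = 0.3013.

0.3013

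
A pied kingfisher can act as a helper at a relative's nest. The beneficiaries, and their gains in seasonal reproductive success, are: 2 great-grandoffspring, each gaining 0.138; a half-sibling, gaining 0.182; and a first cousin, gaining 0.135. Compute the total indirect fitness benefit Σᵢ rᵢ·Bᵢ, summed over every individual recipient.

0.096875

r to a great-grandoffspring = 1/8 (three parent–offspring links: r = (1/2)^3 = 1/8).
r to a half-sibling = 0.25 (half-sibs share one parent — one path of length 2: r = (1/2)^2 = 1/4).
r to a first cousin = 0.125 (first cousins share one grandparent pair — two paths of length 4: r = 2·(1/2)^4 = 1/8).
Summing one r·B term per recipient: 2·0.125·0.138 + 1·0.25·0.182 + 1·0.125·0.135 = 0.096875.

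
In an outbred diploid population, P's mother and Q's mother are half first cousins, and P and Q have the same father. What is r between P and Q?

0.265625

Relatedness sums over independent paths through distinct common ancestors.
P and Q are related in two ways: half second cousins through their mothers (r = 1/64) and half-sibs through their shared father (r = 1/4).
r = 1/64 + 1/4 = 17/64 = 0.265625.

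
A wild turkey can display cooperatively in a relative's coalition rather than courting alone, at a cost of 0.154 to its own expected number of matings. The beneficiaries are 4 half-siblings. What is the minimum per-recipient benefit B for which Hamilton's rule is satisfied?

r to a half-sibling = 1/4 (half-sibs share one parent — one path of length 2: r = (1/2)^2 = 1/4).
Hamilton's rule with n recipients of equal r: n·r·B > C, so B > C/(n·r) = 0.154/(4·0.25) = 0.154.

0.154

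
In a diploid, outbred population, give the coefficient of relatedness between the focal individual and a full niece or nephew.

Full aunt/uncle↔niece/nephew: two paths of length 3 through the shared grandparent pair: r = 2·(1/2)^3 = 1/4.

0.25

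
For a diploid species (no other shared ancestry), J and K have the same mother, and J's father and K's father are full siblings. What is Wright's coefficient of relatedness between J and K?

0.375

Wright's path rule: contributions from independent ancestry routes add.
J and K are related in two ways: half-sibs through their shared mother (r = 1/4) and first cousins through their fathers (r = 1/8).
r = 1/4 + 1/8 = 0.375.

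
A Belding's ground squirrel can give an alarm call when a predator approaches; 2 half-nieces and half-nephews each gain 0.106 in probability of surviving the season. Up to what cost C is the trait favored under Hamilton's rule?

r to a half-niece or half-nephew = 0.125 (half-aunt/uncle↔niece/nephew: one path of length 3: r = (1/2)^3 = 1/8).
Hamilton's rule: n·r·B > C, so the trait is favored while C < n·r·B = 2·0.125·0.106 = 0.0265.

0.0265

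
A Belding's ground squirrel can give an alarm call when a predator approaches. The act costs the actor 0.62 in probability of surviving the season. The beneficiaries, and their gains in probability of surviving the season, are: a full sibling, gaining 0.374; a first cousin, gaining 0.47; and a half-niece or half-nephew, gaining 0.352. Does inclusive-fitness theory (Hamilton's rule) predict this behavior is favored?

No

Hamilton's rule: the trait is favored when the sum of r·B over every recipient exceeds the actor's cost C.
r to a full sibling = 1/2 (full sibs share both parents — two paths of length 2: r = 2·(1/2)^2 = 1/2).
r to a first cousin = 1/8 (first cousins share one grandparent pair — two paths of length 4: r = 2·(1/2)^4 = 1/8).
r to a half-niece or half-nephew = 1/8 (half-aunt/uncle↔niece/nephew: one path of length 3: r = (1/2)^3 = 1/8).
Summing one r·B term per recipient: 1·0.5·0.374 + 1·0.125·0.47 + 1·0.125·0.352 = 0.28975.
0.28975 < 0.62: the indirect benefit is less than the cost.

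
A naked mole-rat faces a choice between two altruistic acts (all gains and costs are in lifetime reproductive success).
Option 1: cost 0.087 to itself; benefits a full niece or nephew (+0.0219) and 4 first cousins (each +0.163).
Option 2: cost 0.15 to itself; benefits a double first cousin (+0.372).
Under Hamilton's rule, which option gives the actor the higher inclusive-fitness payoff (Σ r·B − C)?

Option 1: r to a full niece or nephew = 0.25.
Option 1: r to a first cousin = 0.125.
Option 1: Σ r·B − C = (1·0.25·0.0219 + 4·0.125·0.163) − 0.087 = -0.000025.
Option 2: r to a double first cousin = 0.25.
Option 2: Σ r·B − C = (1·0.25·0.372) − 0.15 = -0.057.
Option 1 has the higher net inclusive-fitness payoff.

Option 1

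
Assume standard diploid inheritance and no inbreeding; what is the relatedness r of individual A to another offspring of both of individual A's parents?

Each parent–offspring link contributes a factor of 1/2, and independent paths through distinct common ancestors add.
Full sibs share both parents — two paths of length 2: r = 2·(1/2)^2 = 1/2.

0.5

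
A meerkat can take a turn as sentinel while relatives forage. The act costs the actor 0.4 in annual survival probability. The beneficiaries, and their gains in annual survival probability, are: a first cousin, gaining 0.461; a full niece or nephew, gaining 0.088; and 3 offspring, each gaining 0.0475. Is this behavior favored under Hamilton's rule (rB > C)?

Hamilton's rule: the trait is favored when the sum of r·B over every recipient exceeds the actor's cost C.
r to a first cousin = 1/8 (first cousins share one grandparent pair — two paths of length 4: r = 2·(1/2)^4 = 1/8).
r to a full niece or nephew = 1/4 (full aunt/uncle↔niece/nephew: two paths of length 3 through the shared grandparent pair: r = 2·(1/2)^3 = 1/4).
r to an offspring = 1/2 (one parent–offspring link: r = (1/2)^1 = 1/2).
Summing one r·B term per recipient: 1·0.125·0.461 + 1·0.25·0.088 + 3·0.5·0.0475 = 0.150875.
0.150875 < 0.4: the indirect benefit is less than the cost.

No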